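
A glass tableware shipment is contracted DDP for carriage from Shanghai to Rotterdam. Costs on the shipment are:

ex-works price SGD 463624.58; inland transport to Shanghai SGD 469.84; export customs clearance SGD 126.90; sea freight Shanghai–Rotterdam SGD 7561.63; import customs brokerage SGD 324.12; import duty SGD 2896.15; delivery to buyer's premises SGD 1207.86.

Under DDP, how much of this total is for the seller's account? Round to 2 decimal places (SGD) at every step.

Seller's account: SGD 476211.08

DDP: the seller bears all costs including import duty.
Seller's account: goods 463624.58 + inland to port 469.84 + export clearance 126.90 + freight 7561.63 + brokerage 324.12 + duty 2896.15 + delivery 1207.86 = 476211.08
Buyer's account: 0.00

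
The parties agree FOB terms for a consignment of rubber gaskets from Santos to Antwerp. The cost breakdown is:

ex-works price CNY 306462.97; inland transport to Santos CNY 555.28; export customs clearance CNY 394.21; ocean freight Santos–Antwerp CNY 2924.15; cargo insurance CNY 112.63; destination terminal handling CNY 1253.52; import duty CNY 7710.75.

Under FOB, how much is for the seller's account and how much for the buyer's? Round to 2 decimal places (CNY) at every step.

FOB: the seller bears costs until goods are on board at the origin port; the buyer bears freight, insurance and all costs thereafter.
Seller's account: goods 306462.97 + inland to port 555.28 + export clearance 394.21 = 307412.46
Buyer's account: freight 2924.15 + insurance 112.63 + destination terminal 1253.52 + duty 7710.75 = 12001.05

Seller: CNY 307412.46; buyer: CNY 12001.05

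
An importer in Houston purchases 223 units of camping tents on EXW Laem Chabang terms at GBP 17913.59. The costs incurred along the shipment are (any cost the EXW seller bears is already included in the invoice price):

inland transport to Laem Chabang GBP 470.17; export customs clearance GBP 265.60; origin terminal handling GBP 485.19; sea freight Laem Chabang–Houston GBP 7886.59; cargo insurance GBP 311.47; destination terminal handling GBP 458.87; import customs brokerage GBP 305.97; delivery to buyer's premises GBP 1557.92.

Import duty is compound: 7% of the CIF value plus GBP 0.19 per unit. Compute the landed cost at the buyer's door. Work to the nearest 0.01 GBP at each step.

EXW: the seller makes goods available at their premises; the buyer bears all onward costs.
CIF value = EXW price + inland to port + export clearance + origin terminal + freight + insurance = 17913.59 + 470.17 + 265.60 + 485.19 + 7886.59 + 311.47 = 27332.61
Ad valorem component: 27332.61 × 7% = 1913.28
Specific component: 223 × 0.19 = 42.37
Import duty = 1913.28 + 42.37 = 1955.65
Buyer bears: inland to port 470.17 + export clearance 265.60 + origin terminal 485.19 + freight 7886.59 + insurance 311.47 + destination terminal 458.87 + brokerage 305.97 + delivery 1557.92 + duty 1955.65 = 13697.43
Landed cost = invoice 17913.59 + 13697.43 = 31611.02

Total landed cost: GBP 31611.02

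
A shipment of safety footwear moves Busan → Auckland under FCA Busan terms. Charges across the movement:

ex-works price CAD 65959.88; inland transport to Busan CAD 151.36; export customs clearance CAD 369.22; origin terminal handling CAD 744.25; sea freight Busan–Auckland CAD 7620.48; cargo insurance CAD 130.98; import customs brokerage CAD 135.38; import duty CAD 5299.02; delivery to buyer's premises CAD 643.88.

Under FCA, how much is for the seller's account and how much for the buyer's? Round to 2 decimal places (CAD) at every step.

Seller: CAD 66480.46; buyer: CAD 14573.99

FCA: the seller delivers export-cleared goods to the carrier; the buyer bears costs from that point.
Seller's account: goods 65959.88 + inland to port 151.36 + export clearance 369.22 = 66480.46
Buyer's account: origin terminal 744.25 + freight 7620.48 + insurance 130.98 + brokerage 135.38 + duty 5299.02 + delivery 643.88 = 14573.99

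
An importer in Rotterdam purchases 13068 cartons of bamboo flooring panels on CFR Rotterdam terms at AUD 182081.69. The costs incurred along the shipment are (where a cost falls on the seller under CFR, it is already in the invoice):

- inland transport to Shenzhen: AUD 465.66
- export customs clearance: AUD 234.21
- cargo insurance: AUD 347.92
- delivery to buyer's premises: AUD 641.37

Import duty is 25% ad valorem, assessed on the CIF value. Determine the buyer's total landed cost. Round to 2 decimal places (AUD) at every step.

Total landed cost: AUD 228678.38

CFR: the seller pays costs through ocean freight to the destination port, but not insurance.
Already in the invoice (seller's account under CFR): inland to port, export clearance — exclude.
CIF value = CFR price + insurance = 182081.69 + 347.92 = 182429.61
Import duty = 182429.61 × 25% = 45607.40
Buyer bears: insurance 347.92 + delivery 641.37 + duty 45607.40 = 46596.69
Landed cost = invoice 182081.69 + 46596.69 = 228678.38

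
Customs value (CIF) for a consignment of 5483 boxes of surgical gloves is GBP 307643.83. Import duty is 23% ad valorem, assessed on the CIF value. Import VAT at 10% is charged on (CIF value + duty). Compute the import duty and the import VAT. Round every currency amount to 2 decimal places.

Import duty = 307643.83 × 23% = 70758.08
VAT base = CIF + duty = 307643.83 + 70758.08 = 378401.91
Import VAT = 378401.91 × 10% = 37840.19

Import duty: GBP 70758.08; import VAT: GBP 37840.19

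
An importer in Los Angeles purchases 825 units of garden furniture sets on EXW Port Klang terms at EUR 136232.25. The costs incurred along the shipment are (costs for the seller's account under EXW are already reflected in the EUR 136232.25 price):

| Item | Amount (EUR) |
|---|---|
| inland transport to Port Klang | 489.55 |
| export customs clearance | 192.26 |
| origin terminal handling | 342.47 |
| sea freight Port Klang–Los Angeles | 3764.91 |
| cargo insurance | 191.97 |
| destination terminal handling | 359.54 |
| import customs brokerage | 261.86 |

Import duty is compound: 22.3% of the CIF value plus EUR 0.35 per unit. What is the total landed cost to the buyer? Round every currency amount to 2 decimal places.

Total landed cost: EUR 173614.15

EXW: the seller makes goods available at their premises; the buyer bears all onward costs.
CIF value = EXW price + inland to port + export clearance + origin terminal + freight + insurance = 136232.25 + 489.55 + 192.26 + 342.47 + 3764.91 + 191.97 = 141213.41
Ad valorem component: 141213.41 × 22.3% = 31490.59
Specific component: 825 × 0.35 = 288.75
Import duty = 31490.59 + 288.75 = 31779.34
Buyer bears: inland to port 489.55 + export clearance 192.26 + origin terminal 342.47 + freight 3764.91 + insurance 191.97 + destination terminal 359.54 + brokerage 261.86 + duty 31779.34 = 37381.90
Landed cost = invoice 136232.25 + 37381.90 = 173614.15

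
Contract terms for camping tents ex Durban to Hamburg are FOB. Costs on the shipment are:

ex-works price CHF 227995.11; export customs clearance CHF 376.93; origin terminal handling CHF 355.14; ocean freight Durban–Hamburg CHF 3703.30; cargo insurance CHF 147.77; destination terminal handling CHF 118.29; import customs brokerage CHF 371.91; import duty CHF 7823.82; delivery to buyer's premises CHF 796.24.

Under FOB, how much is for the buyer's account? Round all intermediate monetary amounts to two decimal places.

Buyer's account: CHF 12961.33

FOB: the seller bears costs until goods are on board at the origin port; the buyer bears freight, insurance and all costs thereafter.
Seller's account: goods 227995.11 + export clearance 376.93 + origin terminal 355.14 = 228727.18
Buyer's account: freight 3703.30 + insurance 147.77 + destination terminal 118.29 + brokerage 371.91 + duty 7823.82 + delivery 796.24 = 12961.33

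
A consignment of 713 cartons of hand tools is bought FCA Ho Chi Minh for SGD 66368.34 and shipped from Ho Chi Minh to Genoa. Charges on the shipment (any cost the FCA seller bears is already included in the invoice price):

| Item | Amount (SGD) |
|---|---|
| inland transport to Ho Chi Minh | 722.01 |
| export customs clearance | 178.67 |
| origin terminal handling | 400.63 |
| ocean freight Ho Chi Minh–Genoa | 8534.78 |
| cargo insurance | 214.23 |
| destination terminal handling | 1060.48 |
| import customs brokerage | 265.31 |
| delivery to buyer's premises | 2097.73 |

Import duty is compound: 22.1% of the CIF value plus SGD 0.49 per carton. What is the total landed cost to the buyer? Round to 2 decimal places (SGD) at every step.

Total landed cost: SGD 95980.34

FCA: the seller delivers export-cleared goods to the carrier; the buyer bears costs from that point.
Already in the invoice (seller's account under FCA): inland to port, export clearance — exclude.
CIF value = FCA price + origin terminal + freight + insurance = 66368.34 + 400.63 + 8534.78 + 214.23 = 75517.98
Ad valorem component: 75517.98 × 22.1% = 16689.47
Specific component: 713 × 0.49 = 349.37
Import duty = 16689.47 + 349.37 = 17038.84
Buyer bears: origin terminal 400.63 + freight 8534.78 + insurance 214.23 + destination terminal 1060.48 + brokerage 265.31 + delivery 2097.73 + duty 17038.84 = 29612.00
Landed cost = invoice 66368.34 + 29612.00 = 95980.34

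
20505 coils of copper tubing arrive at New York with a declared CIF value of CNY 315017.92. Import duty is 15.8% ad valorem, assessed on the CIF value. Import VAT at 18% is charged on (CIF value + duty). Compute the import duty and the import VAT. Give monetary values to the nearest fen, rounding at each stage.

Import duty: CNY 49772.83; import VAT: CNY 65662.34

Import duty = 315017.92 × 15.8% = 49772.83
VAT base = CIF + duty = 315017.92 + 49772.83 = 364790.75
Import VAT = 364790.75 × 18% = 65662.34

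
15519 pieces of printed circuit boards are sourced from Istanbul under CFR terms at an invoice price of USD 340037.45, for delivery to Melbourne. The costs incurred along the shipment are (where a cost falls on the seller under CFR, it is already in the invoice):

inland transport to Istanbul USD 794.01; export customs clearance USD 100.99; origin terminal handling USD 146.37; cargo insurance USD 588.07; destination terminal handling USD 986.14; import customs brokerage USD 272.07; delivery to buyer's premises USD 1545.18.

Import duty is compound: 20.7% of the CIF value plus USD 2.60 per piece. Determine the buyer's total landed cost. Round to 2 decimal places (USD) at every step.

Total landed cost: USD 454287.79

CFR: the seller pays costs through ocean freight to the destination port, but not insurance.
Already in the invoice (seller's account under CFR): inland to port, export clearance, origin terminal — exclude.
CIF value = CFR price + insurance = 340037.45 + 588.07 = 340625.52
Ad valorem component: 340625.52 × 20.7% = 70509.48
Specific component: 15519 × 2.60 = 40349.40
Import duty = 70509.48 + 40349.40 = 110858.88
Buyer bears: insurance 588.07 + destination terminal 986.14 + brokerage 272.07 + delivery 1545.18 + duty 110858.88 = 114250.34
Landed cost = invoice 340037.45 + 114250.34 = 454287.79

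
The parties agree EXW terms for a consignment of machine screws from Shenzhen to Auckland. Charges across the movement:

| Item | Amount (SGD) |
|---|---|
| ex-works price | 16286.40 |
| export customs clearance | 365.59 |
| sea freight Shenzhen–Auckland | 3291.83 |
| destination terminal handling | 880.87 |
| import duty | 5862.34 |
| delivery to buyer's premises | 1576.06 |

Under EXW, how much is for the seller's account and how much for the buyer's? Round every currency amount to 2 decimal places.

Seller: SGD 16286.40; buyer: SGD 11976.69

EXW: the seller makes goods available at their premises; the buyer bears all onward costs.
Seller's account: goods 16286.40 = 16286.40
Buyer's account: export clearance 365.59 + freight 3291.83 + destination terminal 880.87 + duty 5862.34 + delivery 1576.06 = 11976.69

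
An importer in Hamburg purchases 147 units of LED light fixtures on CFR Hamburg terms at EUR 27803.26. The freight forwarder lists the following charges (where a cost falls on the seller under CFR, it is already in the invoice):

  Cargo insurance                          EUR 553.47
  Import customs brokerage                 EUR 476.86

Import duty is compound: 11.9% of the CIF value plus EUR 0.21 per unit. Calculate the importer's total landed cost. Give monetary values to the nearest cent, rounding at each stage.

CFR: the seller pays costs through ocean freight to the destination port, but not insurance.
CIF value = CFR price + insurance = 27803.26 + 553.47 = 28356.73
Ad valorem component: 28356.73 × 11.9% = 3374.45
Specific component: 147 × 0.21 = 30.87
Import duty = 3374.45 + 30.87 = 3405.32
Buyer bears: insurance 553.47 + brokerage 476.86 + duty 3405.32 = 4435.65
Landed cost = invoice 27803.26 + 4435.65 = 32238.91

Total landed cost: EUR 32238.91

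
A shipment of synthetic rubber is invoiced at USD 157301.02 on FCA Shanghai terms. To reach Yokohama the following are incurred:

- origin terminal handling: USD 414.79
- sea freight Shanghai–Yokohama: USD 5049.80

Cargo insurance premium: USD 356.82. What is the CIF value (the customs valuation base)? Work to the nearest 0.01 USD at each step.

CIF value: USD 163122.43

CIF = FCA price + pre-shipment costs + freight + insurance
CIF = 157301.02 + 414.79 + 5049.80 + 356.82 = 163122.43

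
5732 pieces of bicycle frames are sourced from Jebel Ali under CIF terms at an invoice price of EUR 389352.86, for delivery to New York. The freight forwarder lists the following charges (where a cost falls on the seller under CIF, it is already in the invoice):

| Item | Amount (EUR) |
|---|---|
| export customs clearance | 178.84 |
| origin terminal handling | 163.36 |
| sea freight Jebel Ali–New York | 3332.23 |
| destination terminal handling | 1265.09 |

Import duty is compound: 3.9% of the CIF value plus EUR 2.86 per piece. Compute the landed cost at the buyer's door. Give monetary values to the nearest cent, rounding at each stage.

CIF: the seller pays costs through ocean freight and marine insurance to the destination port.
Already in the invoice (seller's account under CIF): export clearance, origin terminal, freight — exclude.
The CIF price already equals the CIF value: 389352.86
Ad valorem component: 389352.86 × 3.9% = 15184.76
Specific component: 5732 × 2.86 = 16393.52
Import duty = 15184.76 + 16393.52 = 31578.28
Buyer bears: destination terminal 1265.09 + duty 31578.28 = 32843.37
Landed cost = invoice 389352.86 + 32843.37 = 422196.23

Total landed cost: EUR 422196.23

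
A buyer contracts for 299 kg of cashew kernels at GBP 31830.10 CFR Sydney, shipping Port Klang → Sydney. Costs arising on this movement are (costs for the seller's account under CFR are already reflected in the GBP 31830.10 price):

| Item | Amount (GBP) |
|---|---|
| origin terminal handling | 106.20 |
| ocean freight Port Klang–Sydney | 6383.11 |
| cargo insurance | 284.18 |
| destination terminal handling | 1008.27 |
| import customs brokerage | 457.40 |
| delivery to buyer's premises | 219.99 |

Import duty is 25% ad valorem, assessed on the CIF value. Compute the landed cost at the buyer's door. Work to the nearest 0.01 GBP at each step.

CFR: the seller pays costs through ocean freight to the destination port, but not insurance.
Already in the invoice (seller's account under CFR): origin terminal, freight — exclude.
CIF value = CFR price + insurance = 31830.10 + 284.18 = 32114.28
Import duty = 32114.28 × 25% = 8028.57
Buyer bears: insurance 284.18 + destination terminal 1008.27 + brokerage 457.40 + delivery 219.99 + duty 8028.57 = 9998.41
Landed cost = invoice 31830.10 + 9998.41 = 41828.51

Total landed cost: GBP 41828.51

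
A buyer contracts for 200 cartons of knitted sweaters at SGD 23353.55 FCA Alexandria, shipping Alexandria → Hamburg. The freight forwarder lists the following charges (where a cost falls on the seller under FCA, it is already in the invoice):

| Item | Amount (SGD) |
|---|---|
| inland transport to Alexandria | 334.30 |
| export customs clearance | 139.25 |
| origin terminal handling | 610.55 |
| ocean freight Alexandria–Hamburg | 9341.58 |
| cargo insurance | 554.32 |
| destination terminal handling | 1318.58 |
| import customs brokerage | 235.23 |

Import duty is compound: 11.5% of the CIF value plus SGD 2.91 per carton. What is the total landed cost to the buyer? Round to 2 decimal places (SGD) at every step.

Total landed cost: SGD 39889.71

FCA: the seller delivers export-cleared goods to the carrier; the buyer bears costs from that point.
Already in the invoice (seller's account under FCA): inland to port, export clearance — exclude.
CIF value = FCA price + origin terminal + freight + insurance = 23353.55 + 610.55 + 9341.58 + 554.32 = 33860.00
Ad valorem component: 33860.00 × 11.5% = 3893.90
Specific component: 200 × 2.91 = 582.00
Import duty = 3893.90 + 582.00 = 4475.90
Buyer bears: origin terminal 610.55 + freight 9341.58 + insurance 554.32 + destination terminal 1318.58 + brokerage 235.23 + duty 4475.90 = 16536.16
Landed cost = invoice 23353.55 + 16536.16 = 39889.71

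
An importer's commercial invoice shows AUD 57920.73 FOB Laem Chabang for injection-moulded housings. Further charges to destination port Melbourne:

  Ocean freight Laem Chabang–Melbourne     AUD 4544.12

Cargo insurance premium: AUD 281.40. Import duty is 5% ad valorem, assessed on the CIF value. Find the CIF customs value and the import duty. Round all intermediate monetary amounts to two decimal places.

CIF = FOB price + freight + insurance
CIF = 57920.73 + 4544.12 + 281.40 = 62746.25
Import duty = 62746.25 × 5% = 3137.31

CIF value: AUD 62746.25; import duty: AUD 3137.31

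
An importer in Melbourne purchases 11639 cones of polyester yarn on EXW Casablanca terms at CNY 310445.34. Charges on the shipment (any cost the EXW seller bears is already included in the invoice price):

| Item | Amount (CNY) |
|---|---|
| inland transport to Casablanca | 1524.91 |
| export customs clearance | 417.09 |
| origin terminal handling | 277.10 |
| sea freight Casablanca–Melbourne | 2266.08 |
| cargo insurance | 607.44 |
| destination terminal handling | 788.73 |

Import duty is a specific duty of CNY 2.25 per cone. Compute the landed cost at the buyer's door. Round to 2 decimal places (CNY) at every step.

EXW: the seller makes goods available at their premises; the buyer bears all onward costs.
CIF value = EXW price + inland to port + export clearance + origin terminal + freight + insurance = 310445.34 + 1524.91 + 417.09 + 277.10 + 2266.08 + 607.44 = 315537.96
Import duty = 11639 × 2.25 = 26187.75
Buyer bears: inland to port 1524.91 + export clearance 417.09 + origin terminal 277.10 + freight 2266.08 + insurance 607.44 + destination terminal 788.73 + duty 26187.75 = 32069.10
Landed cost = invoice 310445.34 + 32069.10 = 342514.44

Total landed cost: CNY 342514.44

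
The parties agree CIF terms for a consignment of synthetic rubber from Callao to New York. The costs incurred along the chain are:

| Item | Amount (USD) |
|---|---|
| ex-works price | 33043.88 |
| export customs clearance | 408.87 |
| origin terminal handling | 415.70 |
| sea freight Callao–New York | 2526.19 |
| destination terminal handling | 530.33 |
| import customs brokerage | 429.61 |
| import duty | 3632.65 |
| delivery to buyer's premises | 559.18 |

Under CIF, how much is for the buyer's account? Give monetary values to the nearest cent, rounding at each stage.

CIF: the seller pays costs through ocean freight and marine insurance to the destination port.
Seller's account: goods 33043.88 + export clearance 408.87 + origin terminal 415.70 + freight 2526.19 = 36394.64
Buyer's account: destination terminal 530.33 + brokerage 429.61 + duty 3632.65 + delivery 559.18 = 5151.77

Buyer's account: USD 5151.77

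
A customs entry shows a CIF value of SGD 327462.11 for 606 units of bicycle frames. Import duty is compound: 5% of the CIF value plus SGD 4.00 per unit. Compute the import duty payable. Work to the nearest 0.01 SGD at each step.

Import duty: SGD 18797.11

Ad valorem component: 327462.11 × 5% = 16373.11
Specific component: 606 × 4.00 = 2424.00
Import duty = 16373.11 + 2424.00 = 18797.11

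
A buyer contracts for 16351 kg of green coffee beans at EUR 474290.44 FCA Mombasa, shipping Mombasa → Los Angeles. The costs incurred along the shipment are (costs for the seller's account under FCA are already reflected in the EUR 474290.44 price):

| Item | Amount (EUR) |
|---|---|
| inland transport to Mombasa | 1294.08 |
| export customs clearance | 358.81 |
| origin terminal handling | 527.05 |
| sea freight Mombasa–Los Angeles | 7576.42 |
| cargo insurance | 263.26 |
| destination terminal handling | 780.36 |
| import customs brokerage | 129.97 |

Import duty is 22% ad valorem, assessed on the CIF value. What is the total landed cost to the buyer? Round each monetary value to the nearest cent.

Total landed cost: EUR 589752.08

FCA: the seller delivers export-cleared goods to the carrier; the buyer bears costs from that point.
Already in the invoice (seller's account under FCA): inland to port, export clearance — exclude.
CIF value = FCA price + origin terminal + freight + insurance = 474290.44 + 527.05 + 7576.42 + 263.26 = 482657.17
Import duty = 482657.17 × 22% = 106184.58
Buyer bears: origin terminal 527.05 + freight 7576.42 + insurance 263.26 + destination terminal 780.36 + brokerage 129.97 + duty 106184.58 = 115461.64
Landed cost = invoice 474290.44 + 115461.64 = 589752.08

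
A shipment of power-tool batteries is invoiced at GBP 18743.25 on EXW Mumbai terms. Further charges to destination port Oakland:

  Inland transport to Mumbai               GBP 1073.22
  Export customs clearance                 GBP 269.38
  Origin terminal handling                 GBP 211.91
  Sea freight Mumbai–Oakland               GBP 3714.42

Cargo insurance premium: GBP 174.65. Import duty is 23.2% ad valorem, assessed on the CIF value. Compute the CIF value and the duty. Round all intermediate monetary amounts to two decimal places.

CIF = EXW price + pre-shipment costs + freight + insurance
CIF = 18743.25 + 1073.22 + 269.38 + 211.91 + 3714.42 + 174.65 = 24186.83
Import duty = 24186.83 × 23.2% = 5611.34

CIF value: GBP 24186.83; import duty: GBP 5611.34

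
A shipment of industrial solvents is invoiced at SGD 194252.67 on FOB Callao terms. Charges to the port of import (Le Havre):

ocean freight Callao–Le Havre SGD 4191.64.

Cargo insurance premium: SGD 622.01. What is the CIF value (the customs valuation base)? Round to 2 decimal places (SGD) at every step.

CIF = FOB price + freight + insurance
CIF = 194252.67 + 4191.64 + 622.01 = 199066.32

CIF value: SGD 199066.32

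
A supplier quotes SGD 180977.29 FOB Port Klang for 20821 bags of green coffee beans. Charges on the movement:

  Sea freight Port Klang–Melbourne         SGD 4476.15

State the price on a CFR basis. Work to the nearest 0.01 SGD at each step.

From FOB to CFR, the seller additionally bears: freight.
CFR price = 180977.29 + 4476.15 = 185453.44

CFR price: SGD 185453.44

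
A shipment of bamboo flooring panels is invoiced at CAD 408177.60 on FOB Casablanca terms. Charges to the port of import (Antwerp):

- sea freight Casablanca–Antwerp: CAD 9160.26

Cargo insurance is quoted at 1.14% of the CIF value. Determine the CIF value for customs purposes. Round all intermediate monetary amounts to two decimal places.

CIF value: CAD 422150.37

Let C be the CIF value. C = FOB price + freight + 1.14% × C
C − 1.14% × C = 408177.60 + 9160.26
0.9886 × C = 417337.86
C = 417337.86 / 0.9886 = 422150.37
Insurance premium = 1.14% × 422150.37 = 4812.51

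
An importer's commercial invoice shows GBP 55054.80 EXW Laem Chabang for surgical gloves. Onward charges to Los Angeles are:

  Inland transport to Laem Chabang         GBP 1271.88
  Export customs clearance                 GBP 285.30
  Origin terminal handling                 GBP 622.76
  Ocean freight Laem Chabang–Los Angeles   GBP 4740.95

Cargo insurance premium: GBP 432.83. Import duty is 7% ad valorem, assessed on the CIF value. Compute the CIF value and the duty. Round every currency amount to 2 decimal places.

CIF value: GBP 62408.52; import duty: GBP 4368.60

CIF = EXW price + pre-shipment costs + freight + insurance
CIF = 55054.80 + 1271.88 + 285.30 + 622.76 + 4740.95 + 432.83 = 62408.52
Import duty = 62408.52 × 7% = 4368.60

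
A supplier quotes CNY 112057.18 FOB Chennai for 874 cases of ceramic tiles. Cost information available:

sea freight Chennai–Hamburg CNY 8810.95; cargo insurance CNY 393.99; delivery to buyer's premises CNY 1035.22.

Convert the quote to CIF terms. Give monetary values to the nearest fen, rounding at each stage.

Not relevant to the conversion: delivery — on the buyer under both terms; not part of either seller's price.
From FOB to CIF, the seller additionally bears: freight, insurance.
CIF price = 112057.18 + 8810.95 + 393.99 = 121262.12

CIF price: CNY 121262.12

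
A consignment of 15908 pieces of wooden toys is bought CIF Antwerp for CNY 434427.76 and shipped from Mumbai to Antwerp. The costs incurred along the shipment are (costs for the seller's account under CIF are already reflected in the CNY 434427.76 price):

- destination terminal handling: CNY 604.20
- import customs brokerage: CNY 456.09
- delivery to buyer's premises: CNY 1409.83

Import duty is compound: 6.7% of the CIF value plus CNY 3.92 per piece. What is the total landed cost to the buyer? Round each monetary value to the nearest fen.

Total landed cost: CNY 528363.90

CIF: the seller pays costs through ocean freight and marine insurance to the destination port.
The CIF price already equals the CIF value: 434427.76
Ad valorem component: 434427.76 × 6.7% = 29106.66
Specific component: 15908 × 3.92 = 62359.36
Import duty = 29106.66 + 62359.36 = 91466.02
Buyer bears: destination terminal 604.20 + brokerage 456.09 + delivery 1409.83 + duty 91466.02 = 93936.14
Landed cost = invoice 434427.76 + 93936.14 = 528363.90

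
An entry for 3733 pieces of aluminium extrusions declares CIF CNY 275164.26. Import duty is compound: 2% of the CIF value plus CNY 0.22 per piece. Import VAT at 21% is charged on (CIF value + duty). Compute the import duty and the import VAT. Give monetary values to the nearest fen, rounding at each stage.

Ad valorem component: 275164.26 × 2% = 5503.29
Specific component: 3733 × 0.22 = 821.26
Import duty = 5503.29 + 821.26 = 6324.55
VAT base = CIF + duty = 275164.26 + 6324.55 = 281488.81
Import VAT = 281488.81 × 21% = 59112.65

Import duty: CNY 6324.55; import VAT: CNY 59112.65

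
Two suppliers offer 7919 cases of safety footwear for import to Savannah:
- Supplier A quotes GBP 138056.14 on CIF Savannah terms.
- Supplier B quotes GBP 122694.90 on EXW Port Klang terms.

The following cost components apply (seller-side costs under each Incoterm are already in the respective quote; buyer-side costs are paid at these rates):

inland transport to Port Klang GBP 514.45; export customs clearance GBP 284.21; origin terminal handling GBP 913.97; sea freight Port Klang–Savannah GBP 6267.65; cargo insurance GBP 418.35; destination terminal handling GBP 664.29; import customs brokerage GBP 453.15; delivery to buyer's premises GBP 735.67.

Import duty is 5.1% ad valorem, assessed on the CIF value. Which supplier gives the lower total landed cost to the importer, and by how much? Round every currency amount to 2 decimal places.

Supplier A (CIF):
The CIF price already equals the CIF value: 138056.14
Import duty = 138056.14 × 5.1% = 7040.86
Buyer bears (A): 664.29 + 453.15 + 735.67 = 1853.11
Landed cost (A) = invoice 138056.14 + 1853.11 + duty 7040.86 = 146950.11
Supplier B (EXW):
CIF value = EXW price + inland to port + export clearance + origin terminal + freight + insurance = 122694.90 + 514.45 + 284.21 + 913.97 + 6267.65 + 418.35 = 131093.53
Import duty = 131093.53 × 5.1% = 6685.77
Buyer bears (B): 514.45 + 284.21 + 913.97 + 6267.65 + 418.35 + 664.29 + 453.15 + 735.67 = 10251.74
Landed cost (B) = invoice 122694.90 + 10251.74 + duty 6685.77 = 139632.41
Difference = |146950.11 − 139632.41| = 7317.70

Supplier B is cheaper by GBP 7317.70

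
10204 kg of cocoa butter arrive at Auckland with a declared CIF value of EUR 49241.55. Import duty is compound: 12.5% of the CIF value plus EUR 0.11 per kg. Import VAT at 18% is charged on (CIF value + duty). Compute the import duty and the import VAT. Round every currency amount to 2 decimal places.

Ad valorem component: 49241.55 × 12.5% = 6155.19
Specific component: 10204 × 0.11 = 1122.44
Import duty = 6155.19 + 1122.44 = 7277.63
VAT base = CIF + duty = 49241.55 + 7277.63 = 56519.18
Import VAT = 56519.18 × 18% = 10173.45

Import duty: EUR 7277.63; import VAT: EUR 10173.45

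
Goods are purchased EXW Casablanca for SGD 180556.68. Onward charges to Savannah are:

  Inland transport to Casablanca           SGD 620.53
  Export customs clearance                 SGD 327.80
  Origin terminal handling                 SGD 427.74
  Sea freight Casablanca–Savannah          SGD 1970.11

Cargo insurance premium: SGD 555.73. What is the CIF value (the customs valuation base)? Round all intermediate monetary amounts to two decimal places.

CIF = EXW price + pre-shipment costs + freight + insurance
CIF = 180556.68 + 620.53 + 327.80 + 427.74 + 1970.11 + 555.73 = 184458.59

CIF value: SGD 184458.59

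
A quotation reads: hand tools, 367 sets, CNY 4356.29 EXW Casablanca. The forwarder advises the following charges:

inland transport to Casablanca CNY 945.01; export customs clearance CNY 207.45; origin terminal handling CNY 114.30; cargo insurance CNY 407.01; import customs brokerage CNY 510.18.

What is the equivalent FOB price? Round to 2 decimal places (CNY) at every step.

FOB price: CNY 5623.05

Not relevant to the conversion: insurance, brokerage — on the buyer under both terms; not part of either seller's price.
From EXW to FOB, the seller additionally bears: inland to port, export clearance, origin terminal.
FOB price = 4356.29 + 945.01 + 207.45 + 114.30 = 5623.05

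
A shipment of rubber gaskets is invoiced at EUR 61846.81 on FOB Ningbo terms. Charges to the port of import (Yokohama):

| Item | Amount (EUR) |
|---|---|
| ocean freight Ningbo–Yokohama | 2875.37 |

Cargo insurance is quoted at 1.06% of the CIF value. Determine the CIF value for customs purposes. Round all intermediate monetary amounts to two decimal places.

CIF value: EUR 65415.59

Let C be the CIF value. C = FOB price + freight + 1.06% × C
C − 1.06% × C = 61846.81 + 2875.37
0.9894 × C = 64722.18
C = 64722.18 / 0.9894 = 65415.59
Insurance premium = 1.06% × 65415.59 = 693.41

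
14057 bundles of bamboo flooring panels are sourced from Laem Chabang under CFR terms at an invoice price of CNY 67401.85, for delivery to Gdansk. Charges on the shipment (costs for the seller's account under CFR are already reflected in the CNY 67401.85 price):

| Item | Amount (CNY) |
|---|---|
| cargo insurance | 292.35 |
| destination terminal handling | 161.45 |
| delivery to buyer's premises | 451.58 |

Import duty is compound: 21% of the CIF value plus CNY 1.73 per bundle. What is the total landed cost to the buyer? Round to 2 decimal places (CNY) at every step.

Total landed cost: CNY 106841.62

CFR: the seller pays costs through ocean freight to the destination port, but not insurance.
CIF value = CFR price + insurance = 67401.85 + 292.35 = 67694.20
Ad valorem component: 67694.20 × 21% = 14215.78
Specific component: 14057 × 1.73 = 24318.61
Import duty = 14215.78 + 24318.61 = 38534.39
Buyer bears: insurance 292.35 + destination terminal 161.45 + delivery 451.58 + duty 38534.39 = 39439.77
Landed cost = invoice 67401.85 + 39439.77 = 106841.62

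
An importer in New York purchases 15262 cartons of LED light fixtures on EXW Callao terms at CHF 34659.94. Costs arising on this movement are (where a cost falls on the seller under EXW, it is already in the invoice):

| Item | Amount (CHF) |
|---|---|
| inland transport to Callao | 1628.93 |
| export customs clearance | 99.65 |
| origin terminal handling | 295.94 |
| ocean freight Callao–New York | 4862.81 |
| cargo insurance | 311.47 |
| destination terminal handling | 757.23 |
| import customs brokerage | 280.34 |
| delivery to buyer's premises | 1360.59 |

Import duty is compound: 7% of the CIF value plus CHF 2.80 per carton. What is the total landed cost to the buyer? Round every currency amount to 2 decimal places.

EXW: the seller makes goods available at their premises; the buyer bears all onward costs.
CIF value = EXW price + inland to port + export clearance + origin terminal + freight + insurance = 34659.94 + 1628.93 + 99.65 + 295.94 + 4862.81 + 311.47 = 41858.74
Ad valorem component: 41858.74 × 7% = 2930.11
Specific component: 15262 × 2.80 = 42733.60
Import duty = 2930.11 + 42733.60 = 45663.71
Buyer bears: inland to port 1628.93 + export clearance 99.65 + origin terminal 295.94 + freight 4862.81 + insurance 311.47 + destination terminal 757.23 + brokerage 280.34 + delivery 1360.59 + duty 45663.71 = 55260.67
Landed cost = invoice 34659.94 + 55260.67 = 89920.61

Total landed cost: CHF 89920.61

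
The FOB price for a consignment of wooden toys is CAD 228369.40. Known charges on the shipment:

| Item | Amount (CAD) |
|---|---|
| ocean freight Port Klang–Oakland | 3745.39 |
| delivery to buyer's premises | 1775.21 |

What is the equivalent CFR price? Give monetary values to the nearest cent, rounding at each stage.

Not relevant to the conversion: delivery — on the buyer under both terms; not part of either seller's price.
From FOB to CFR, the seller additionally bears: freight.
CFR price = 228369.40 + 3745.39 = 232114.79

CFR price: CAD 232114.79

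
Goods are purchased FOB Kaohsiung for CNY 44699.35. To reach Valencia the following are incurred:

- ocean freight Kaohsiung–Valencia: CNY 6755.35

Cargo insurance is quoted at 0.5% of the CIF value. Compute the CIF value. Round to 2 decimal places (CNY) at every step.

CIF value: CNY 51713.27

Let C be the CIF value. C = FOB price + freight + 0.5% × C
C − 0.5% × C = 44699.35 + 6755.35
0.995 × C = 51454.70
C = 51454.70 / 0.995 = 51713.27
Insurance premium = 0.5% × 51713.27 = 258.57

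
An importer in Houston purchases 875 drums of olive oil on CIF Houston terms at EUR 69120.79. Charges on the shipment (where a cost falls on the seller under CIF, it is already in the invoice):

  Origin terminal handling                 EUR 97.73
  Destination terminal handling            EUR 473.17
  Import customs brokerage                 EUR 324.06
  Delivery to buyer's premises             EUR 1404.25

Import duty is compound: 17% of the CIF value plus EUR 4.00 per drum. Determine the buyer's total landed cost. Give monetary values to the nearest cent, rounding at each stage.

CIF: the seller pays costs through ocean freight and marine insurance to the destination port.
Already in the invoice (seller's account under CIF): origin terminal — exclude.
The CIF price already equals the CIF value: 69120.79
Ad valorem component: 69120.79 × 17% = 11750.53
Specific component: 875 × 4.00 = 3500.00
Import duty = 11750.53 + 3500.00 = 15250.53
Buyer bears: destination terminal 473.17 + brokerage 324.06 + delivery 1404.25 + duty 15250.53 = 17452.01
Landed cost = invoice 69120.79 + 17452.01 = 86572.80

Total landed cost: EUR 86572.80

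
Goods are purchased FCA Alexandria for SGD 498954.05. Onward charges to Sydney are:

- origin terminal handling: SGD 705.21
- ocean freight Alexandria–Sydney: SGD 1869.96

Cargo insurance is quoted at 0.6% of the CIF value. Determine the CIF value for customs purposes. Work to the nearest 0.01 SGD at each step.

CIF value: SGD 504556.56

Let C be the CIF value. C = FCA price + pre-shipment costs + freight + 0.6% × C
C − 0.6% × C = 498954.05 + 705.21 + 1869.96
0.994 × C = 501529.22
C = 501529.22 / 0.994 = 504556.56
Insurance premium = 0.6% × 504556.56 = 3027.34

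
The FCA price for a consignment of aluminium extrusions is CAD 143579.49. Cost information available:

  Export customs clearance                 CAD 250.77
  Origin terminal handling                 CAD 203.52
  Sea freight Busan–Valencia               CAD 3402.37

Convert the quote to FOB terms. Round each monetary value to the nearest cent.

FOB price: CAD 143783.01

Not relevant to the conversion: export clearance — on the seller under both FCA and FOB; already in the FCA price and stays in the FOB price. freight — on the buyer under both terms; not part of either seller's price.
From FCA to FOB, the seller additionally bears: origin terminal.
FOB price = 143579.49 + 203.52 = 143783.01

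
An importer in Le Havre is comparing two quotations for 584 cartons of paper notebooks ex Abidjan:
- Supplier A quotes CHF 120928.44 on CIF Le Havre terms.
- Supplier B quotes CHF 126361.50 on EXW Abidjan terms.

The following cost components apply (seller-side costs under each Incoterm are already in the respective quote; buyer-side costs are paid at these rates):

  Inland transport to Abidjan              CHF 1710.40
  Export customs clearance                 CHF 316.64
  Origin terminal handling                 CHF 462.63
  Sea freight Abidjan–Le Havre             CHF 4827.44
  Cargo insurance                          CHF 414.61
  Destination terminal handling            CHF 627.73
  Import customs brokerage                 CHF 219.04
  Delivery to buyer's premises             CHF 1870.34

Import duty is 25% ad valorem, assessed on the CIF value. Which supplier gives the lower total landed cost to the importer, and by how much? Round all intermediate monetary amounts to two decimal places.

Supplier A (CIF):
The CIF price already equals the CIF value: 120928.44
Import duty = 120928.44 × 25% = 30232.11
Buyer bears (A): 627.73 + 219.04 + 1870.34 = 2717.11
Landed cost (A) = invoice 120928.44 + 2717.11 + duty 30232.11 = 153877.66
Supplier B (EXW):
CIF value = EXW price + inland to port + export clearance + origin terminal + freight + insurance = 126361.50 + 1710.40 + 316.64 + 462.63 + 4827.44 + 414.61 = 134093.22
Import duty = 134093.22 × 25% = 33523.31
Buyer bears (B): 1710.40 + 316.64 + 462.63 + 4827.44 + 414.61 + 627.73 + 219.04 + 1870.34 = 10448.83
Landed cost (B) = invoice 126361.50 + 10448.83 + duty 33523.31 = 170333.64
Difference = |153877.66 − 170333.64| = 16455.98

Supplier A is cheaper by CHF 16455.98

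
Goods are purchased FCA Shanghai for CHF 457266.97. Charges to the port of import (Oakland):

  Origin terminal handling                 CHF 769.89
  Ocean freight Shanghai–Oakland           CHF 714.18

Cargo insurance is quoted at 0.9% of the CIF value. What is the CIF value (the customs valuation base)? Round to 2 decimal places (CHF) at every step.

Let C be the CIF value. C = FCA price + pre-shipment costs + freight + 0.9% × C
C − 0.9% × C = 457266.97 + 769.89 + 714.18
0.991 × C = 458751.04
C = 458751.04 / 0.991 = 462917.30
Insurance premium = 0.9% × 462917.30 = 4166.26

CIF value: CHF 462917.30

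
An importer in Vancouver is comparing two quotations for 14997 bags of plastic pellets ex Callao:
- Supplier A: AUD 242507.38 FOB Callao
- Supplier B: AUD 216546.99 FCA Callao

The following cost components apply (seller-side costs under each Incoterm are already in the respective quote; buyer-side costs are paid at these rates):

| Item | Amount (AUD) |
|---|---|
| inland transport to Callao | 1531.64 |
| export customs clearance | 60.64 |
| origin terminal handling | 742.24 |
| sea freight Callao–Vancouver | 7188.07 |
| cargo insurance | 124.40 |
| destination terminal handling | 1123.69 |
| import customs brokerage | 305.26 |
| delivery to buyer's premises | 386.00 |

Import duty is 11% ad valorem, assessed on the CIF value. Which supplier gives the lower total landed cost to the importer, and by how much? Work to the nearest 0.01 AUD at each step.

Supplier A (FOB):
CIF value = FOB price + freight + insurance = 242507.38 + 7188.07 + 124.40 = 249819.85
Import duty = 249819.85 × 11% = 27480.18
Buyer bears (A): 7188.07 + 124.40 + 1123.69 + 305.26 + 386.00 = 9127.42
Landed cost (A) = invoice 242507.38 + 9127.42 + duty 27480.18 = 279114.98
Supplier B (FCA):
CIF value = FCA price + origin terminal + freight + insurance = 216546.99 + 742.24 + 7188.07 + 124.40 = 224601.70
Import duty = 224601.70 × 11% = 24706.19
Buyer bears (B): 742.24 + 7188.07 + 124.40 + 1123.69 + 305.26 + 386.00 = 9869.66
Landed cost (B) = invoice 216546.99 + 9869.66 + duty 24706.19 = 251122.84
Difference = |279114.98 − 251122.84| = 27992.14

Supplier B is cheaper by AUD 27992.14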